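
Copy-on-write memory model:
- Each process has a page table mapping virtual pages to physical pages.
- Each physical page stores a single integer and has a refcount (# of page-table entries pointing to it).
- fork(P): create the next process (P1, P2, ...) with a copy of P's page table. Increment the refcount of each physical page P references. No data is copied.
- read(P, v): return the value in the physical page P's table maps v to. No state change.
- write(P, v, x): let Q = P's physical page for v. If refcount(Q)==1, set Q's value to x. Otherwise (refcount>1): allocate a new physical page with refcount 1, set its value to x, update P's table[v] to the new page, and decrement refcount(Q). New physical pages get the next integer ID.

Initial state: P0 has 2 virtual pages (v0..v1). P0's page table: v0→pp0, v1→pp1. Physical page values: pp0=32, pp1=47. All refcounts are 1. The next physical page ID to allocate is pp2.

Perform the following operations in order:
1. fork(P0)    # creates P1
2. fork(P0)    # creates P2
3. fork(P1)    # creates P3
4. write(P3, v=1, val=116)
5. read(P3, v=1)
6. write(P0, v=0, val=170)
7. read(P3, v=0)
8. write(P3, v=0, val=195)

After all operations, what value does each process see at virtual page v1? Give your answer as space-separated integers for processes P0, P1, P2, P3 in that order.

Answer: 47 47 47 116

Derivation:
Op 1: fork(P0) -> P1. 2 ppages; refcounts: pp0:2 pp1:2
Op 2: fork(P0) -> P2. 2 ppages; refcounts: pp0:3 pp1:3
Op 3: fork(P1) -> P3. 2 ppages; refcounts: pp0:4 pp1:4
Op 4: write(P3, v1, 116). refcount(pp1)=4>1 -> COPY to pp2. 3 ppages; refcounts: pp0:4 pp1:3 pp2:1
Op 5: read(P3, v1) -> 116. No state change.
Op 6: write(P0, v0, 170). refcount(pp0)=4>1 -> COPY to pp3. 4 ppages; refcounts: pp0:3 pp1:3 pp2:1 pp3:1
Op 7: read(P3, v0) -> 32. No state change.
Op 8: write(P3, v0, 195). refcount(pp0)=3>1 -> COPY to pp4. 5 ppages; refcounts: pp0:2 pp1:3 pp2:1 pp3:1 pp4:1
P0: v1 -> pp1 = 47
P1: v1 -> pp1 = 47
P2: v1 -> pp1 = 47
P3: v1 -> pp2 = 116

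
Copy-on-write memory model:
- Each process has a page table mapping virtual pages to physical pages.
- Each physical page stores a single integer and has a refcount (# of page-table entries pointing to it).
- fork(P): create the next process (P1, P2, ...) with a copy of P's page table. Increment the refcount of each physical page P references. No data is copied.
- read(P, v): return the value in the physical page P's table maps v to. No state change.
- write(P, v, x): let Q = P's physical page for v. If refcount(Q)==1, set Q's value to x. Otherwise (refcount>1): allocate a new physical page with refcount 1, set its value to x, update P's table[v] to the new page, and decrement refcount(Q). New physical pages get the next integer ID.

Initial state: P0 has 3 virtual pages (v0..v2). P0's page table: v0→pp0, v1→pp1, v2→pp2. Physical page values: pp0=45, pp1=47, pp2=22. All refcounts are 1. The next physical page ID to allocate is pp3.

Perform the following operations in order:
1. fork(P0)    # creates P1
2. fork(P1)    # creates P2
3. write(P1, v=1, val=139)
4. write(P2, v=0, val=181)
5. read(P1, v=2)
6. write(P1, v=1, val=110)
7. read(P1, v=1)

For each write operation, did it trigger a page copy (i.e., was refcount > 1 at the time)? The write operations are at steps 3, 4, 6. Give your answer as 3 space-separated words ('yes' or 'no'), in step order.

Op 1: fork(P0) -> P1. 3 ppages; refcounts: pp0:2 pp1:2 pp2:2
Op 2: fork(P1) -> P2. 3 ppages; refcounts: pp0:3 pp1:3 pp2:3
Op 3: write(P1, v1, 139). refcount(pp1)=3>1 -> COPY to pp3. 4 ppages; refcounts: pp0:3 pp1:2 pp2:3 pp3:1
Op 4: write(P2, v0, 181). refcount(pp0)=3>1 -> COPY to pp4. 5 ppages; refcounts: pp0:2 pp1:2 pp2:3 pp3:1 pp4:1
Op 5: read(P1, v2) -> 22. No state change.
Op 6: write(P1, v1, 110). refcount(pp3)=1 -> write in place. 5 ppages; refcounts: pp0:2 pp1:2 pp2:3 pp3:1 pp4:1
Op 7: read(P1, v1) -> 110. No state change.

yes yes no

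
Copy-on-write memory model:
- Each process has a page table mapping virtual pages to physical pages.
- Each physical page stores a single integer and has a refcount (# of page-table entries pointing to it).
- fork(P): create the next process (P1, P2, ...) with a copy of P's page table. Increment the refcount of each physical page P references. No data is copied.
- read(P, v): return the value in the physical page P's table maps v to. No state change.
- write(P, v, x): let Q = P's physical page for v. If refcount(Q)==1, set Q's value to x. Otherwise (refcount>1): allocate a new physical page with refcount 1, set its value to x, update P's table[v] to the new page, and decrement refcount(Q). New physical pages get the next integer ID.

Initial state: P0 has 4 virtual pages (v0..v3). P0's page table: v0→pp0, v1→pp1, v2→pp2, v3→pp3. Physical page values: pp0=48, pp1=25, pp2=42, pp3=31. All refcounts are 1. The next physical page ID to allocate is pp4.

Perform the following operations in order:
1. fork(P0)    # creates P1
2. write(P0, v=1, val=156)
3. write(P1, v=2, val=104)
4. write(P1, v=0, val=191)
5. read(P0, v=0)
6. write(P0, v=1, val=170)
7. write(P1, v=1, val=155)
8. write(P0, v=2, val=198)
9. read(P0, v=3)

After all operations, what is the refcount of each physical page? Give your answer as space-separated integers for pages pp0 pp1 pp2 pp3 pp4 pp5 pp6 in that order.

Op 1: fork(P0) -> P1. 4 ppages; refcounts: pp0:2 pp1:2 pp2:2 pp3:2
Op 2: write(P0, v1, 156). refcount(pp1)=2>1 -> COPY to pp4. 5 ppages; refcounts: pp0:2 pp1:1 pp2:2 pp3:2 pp4:1
Op 3: write(P1, v2, 104). refcount(pp2)=2>1 -> COPY to pp5. 6 ppages; refcounts: pp0:2 pp1:1 pp2:1 pp3:2 pp4:1 pp5:1
Op 4: write(P1, v0, 191). refcount(pp0)=2>1 -> COPY to pp6. 7 ppages; refcounts: pp0:1 pp1:1 pp2:1 pp3:2 pp4:1 pp5:1 pp6:1
Op 5: read(P0, v0) -> 48. No state change.
Op 6: write(P0, v1, 170). refcount(pp4)=1 -> write in place. 7 ppages; refcounts: pp0:1 pp1:1 pp2:1 pp3:2 pp4:1 pp5:1 pp6:1
Op 7: write(P1, v1, 155). refcount(pp1)=1 -> write in place. 7 ppages; refcounts: pp0:1 pp1:1 pp2:1 pp3:2 pp4:1 pp5:1 pp6:1
Op 8: write(P0, v2, 198). refcount(pp2)=1 -> write in place. 7 ppages; refcounts: pp0:1 pp1:1 pp2:1 pp3:2 pp4:1 pp5:1 pp6:1
Op 9: read(P0, v3) -> 31. No state change.

Answer: 1 1 1 2 1 1 1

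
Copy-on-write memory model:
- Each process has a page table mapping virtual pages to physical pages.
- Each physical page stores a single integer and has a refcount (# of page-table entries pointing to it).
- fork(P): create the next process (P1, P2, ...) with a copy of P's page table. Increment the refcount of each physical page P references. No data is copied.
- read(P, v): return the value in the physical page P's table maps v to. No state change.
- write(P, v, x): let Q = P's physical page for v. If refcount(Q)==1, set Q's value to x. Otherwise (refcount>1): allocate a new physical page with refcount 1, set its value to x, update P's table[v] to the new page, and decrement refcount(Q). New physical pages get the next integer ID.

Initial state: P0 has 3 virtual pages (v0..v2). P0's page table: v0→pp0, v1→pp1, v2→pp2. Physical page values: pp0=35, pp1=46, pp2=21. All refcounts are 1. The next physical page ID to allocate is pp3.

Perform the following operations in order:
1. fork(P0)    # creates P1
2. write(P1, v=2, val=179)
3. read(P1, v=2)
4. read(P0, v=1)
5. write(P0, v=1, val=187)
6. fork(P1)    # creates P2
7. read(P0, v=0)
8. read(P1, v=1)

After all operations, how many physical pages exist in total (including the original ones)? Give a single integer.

Answer: 5

Derivation:
Op 1: fork(P0) -> P1. 3 ppages; refcounts: pp0:2 pp1:2 pp2:2
Op 2: write(P1, v2, 179). refcount(pp2)=2>1 -> COPY to pp3. 4 ppages; refcounts: pp0:2 pp1:2 pp2:1 pp3:1
Op 3: read(P1, v2) -> 179. No state change.
Op 4: read(P0, v1) -> 46. No state change.
Op 5: write(P0, v1, 187). refcount(pp1)=2>1 -> COPY to pp4. 5 ppages; refcounts: pp0:2 pp1:1 pp2:1 pp3:1 pp4:1
Op 6: fork(P1) -> P2. 5 ppages; refcounts: pp0:3 pp1:2 pp2:1 pp3:2 pp4:1
Op 7: read(P0, v0) -> 35. No state change.
Op 8: read(P1, v1) -> 46. No state change.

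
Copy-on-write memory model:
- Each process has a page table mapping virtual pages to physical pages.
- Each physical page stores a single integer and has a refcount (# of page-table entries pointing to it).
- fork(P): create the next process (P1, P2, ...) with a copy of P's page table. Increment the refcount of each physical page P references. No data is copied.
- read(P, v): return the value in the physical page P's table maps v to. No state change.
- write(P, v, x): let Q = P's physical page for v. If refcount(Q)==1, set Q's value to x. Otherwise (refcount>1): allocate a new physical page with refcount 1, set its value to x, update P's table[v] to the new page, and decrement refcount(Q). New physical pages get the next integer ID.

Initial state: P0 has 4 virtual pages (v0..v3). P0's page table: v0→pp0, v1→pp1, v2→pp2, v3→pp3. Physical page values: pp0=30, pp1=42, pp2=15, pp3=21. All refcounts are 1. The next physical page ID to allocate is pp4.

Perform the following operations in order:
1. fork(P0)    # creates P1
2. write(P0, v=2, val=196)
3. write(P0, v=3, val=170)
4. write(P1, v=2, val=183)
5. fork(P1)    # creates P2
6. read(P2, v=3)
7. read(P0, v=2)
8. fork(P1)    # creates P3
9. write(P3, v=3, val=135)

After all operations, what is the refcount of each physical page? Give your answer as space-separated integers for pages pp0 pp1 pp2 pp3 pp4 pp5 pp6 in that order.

Op 1: fork(P0) -> P1. 4 ppages; refcounts: pp0:2 pp1:2 pp2:2 pp3:2
Op 2: write(P0, v2, 196). refcount(pp2)=2>1 -> COPY to pp4. 5 ppages; refcounts: pp0:2 pp1:2 pp2:1 pp3:2 pp4:1
Op 3: write(P0, v3, 170). refcount(pp3)=2>1 -> COPY to pp5. 6 ppages; refcounts: pp0:2 pp1:2 pp2:1 pp3:1 pp4:1 pp5:1
Op 4: write(P1, v2, 183). refcount(pp2)=1 -> write in place. 6 ppages; refcounts: pp0:2 pp1:2 pp2:1 pp3:1 pp4:1 pp5:1
Op 5: fork(P1) -> P2. 6 ppages; refcounts: pp0:3 pp1:3 pp2:2 pp3:2 pp4:1 pp5:1
Op 6: read(P2, v3) -> 21. No state change.
Op 7: read(P0, v2) -> 196. No state change.
Op 8: fork(P1) -> P3. 6 ppages; refcounts: pp0:4 pp1:4 pp2:3 pp3:3 pp4:1 pp5:1
Op 9: write(P3, v3, 135). refcount(pp3)=3>1 -> COPY to pp6. 7 ppages; refcounts: pp0:4 pp1:4 pp2:3 pp3:2 pp4:1 pp5:1 pp6:1

Answer: 4 4 3 2 1 1 1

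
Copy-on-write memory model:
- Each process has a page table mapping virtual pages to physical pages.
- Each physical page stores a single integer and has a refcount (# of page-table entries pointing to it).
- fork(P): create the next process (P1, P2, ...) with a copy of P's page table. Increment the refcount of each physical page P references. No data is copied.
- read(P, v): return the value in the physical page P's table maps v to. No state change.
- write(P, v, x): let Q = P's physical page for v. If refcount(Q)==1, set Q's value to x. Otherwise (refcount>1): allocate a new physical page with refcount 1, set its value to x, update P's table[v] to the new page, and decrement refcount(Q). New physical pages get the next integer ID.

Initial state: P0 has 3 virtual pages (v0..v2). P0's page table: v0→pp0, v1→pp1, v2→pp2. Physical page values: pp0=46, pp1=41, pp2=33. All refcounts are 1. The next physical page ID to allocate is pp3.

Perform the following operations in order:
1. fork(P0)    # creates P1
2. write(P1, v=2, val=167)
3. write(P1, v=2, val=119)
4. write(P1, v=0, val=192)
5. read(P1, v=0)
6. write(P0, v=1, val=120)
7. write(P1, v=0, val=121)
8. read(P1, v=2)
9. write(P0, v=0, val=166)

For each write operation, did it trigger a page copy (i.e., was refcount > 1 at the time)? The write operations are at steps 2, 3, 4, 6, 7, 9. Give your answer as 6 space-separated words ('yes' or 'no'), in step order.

Op 1: fork(P0) -> P1. 3 ppages; refcounts: pp0:2 pp1:2 pp2:2
Op 2: write(P1, v2, 167). refcount(pp2)=2>1 -> COPY to pp3. 4 ppages; refcounts: pp0:2 pp1:2 pp2:1 pp3:1
Op 3: write(P1, v2, 119). refcount(pp3)=1 -> write in place. 4 ppages; refcounts: pp0:2 pp1:2 pp2:1 pp3:1
Op 4: write(P1, v0, 192). refcount(pp0)=2>1 -> COPY to pp4. 5 ppages; refcounts: pp0:1 pp1:2 pp2:1 pp3:1 pp4:1
Op 5: read(P1, v0) -> 192. No state change.
Op 6: write(P0, v1, 120). refcount(pp1)=2>1 -> COPY to pp5. 6 ppages; refcounts: pp0:1 pp1:1 pp2:1 pp3:1 pp4:1 pp5:1
Op 7: write(P1, v0, 121). refcount(pp4)=1 -> write in place. 6 ppages; refcounts: pp0:1 pp1:1 pp2:1 pp3:1 pp4:1 pp5:1
Op 8: read(P1, v2) -> 119. No state change.
Op 9: write(P0, v0, 166). refcount(pp0)=1 -> write in place. 6 ppages; refcounts: pp0:1 pp1:1 pp2:1 pp3:1 pp4:1 pp5:1

yes no yes yes no no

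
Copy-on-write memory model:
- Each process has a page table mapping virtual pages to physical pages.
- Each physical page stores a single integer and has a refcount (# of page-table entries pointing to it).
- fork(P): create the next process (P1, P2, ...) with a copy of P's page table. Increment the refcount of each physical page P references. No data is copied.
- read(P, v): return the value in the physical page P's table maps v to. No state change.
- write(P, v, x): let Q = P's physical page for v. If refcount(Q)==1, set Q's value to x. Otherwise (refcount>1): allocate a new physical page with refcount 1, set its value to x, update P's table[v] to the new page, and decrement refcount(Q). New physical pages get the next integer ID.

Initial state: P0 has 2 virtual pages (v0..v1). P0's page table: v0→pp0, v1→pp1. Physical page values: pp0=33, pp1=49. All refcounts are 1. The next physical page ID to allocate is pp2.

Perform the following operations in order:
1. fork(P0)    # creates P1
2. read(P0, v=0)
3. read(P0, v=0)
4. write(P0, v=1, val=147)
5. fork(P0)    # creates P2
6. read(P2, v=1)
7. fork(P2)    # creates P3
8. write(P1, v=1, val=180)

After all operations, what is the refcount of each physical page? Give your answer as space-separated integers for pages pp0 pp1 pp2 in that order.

Answer: 4 1 3

Derivation:
Op 1: fork(P0) -> P1. 2 ppages; refcounts: pp0:2 pp1:2
Op 2: read(P0, v0) -> 33. No state change.
Op 3: read(P0, v0) -> 33. No state change.
Op 4: write(P0, v1, 147). refcount(pp1)=2>1 -> COPY to pp2. 3 ppages; refcounts: pp0:2 pp1:1 pp2:1
Op 5: fork(P0) -> P2. 3 ppages; refcounts: pp0:3 pp1:1 pp2:2
Op 6: read(P2, v1) -> 147. No state change.
Op 7: fork(P2) -> P3. 3 ppages; refcounts: pp0:4 pp1:1 pp2:3
Op 8: write(P1, v1, 180). refcount(pp1)=1 -> write in place. 3 ppages; refcounts: pp0:4 pp1:1 pp2:3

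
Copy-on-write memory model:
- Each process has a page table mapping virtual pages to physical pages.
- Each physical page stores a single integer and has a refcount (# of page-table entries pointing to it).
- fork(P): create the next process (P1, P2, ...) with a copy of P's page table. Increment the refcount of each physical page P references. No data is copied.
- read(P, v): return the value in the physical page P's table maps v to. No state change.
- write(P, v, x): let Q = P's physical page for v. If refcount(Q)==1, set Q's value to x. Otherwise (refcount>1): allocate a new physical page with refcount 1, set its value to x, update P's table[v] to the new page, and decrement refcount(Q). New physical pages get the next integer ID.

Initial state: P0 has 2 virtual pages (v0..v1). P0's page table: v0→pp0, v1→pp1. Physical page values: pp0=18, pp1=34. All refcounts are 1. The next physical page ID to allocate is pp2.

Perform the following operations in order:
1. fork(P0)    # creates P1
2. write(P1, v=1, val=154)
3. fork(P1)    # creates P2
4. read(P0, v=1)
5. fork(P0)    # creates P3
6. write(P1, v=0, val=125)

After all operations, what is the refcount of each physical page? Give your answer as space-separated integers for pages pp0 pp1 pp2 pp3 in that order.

Answer: 3 2 2 1

Derivation:
Op 1: fork(P0) -> P1. 2 ppages; refcounts: pp0:2 pp1:2
Op 2: write(P1, v1, 154). refcount(pp1)=2>1 -> COPY to pp2. 3 ppages; refcounts: pp0:2 pp1:1 pp2:1
Op 3: fork(P1) -> P2. 3 ppages; refcounts: pp0:3 pp1:1 pp2:2
Op 4: read(P0, v1) -> 34. No state change.
Op 5: fork(P0) -> P3. 3 ppages; refcounts: pp0:4 pp1:2 pp2:2
Op 6: write(P1, v0, 125). refcount(pp0)=4>1 -> COPY to pp3. 4 ppages; refcounts: pp0:3 pp1:2 pp2:2 pp3:1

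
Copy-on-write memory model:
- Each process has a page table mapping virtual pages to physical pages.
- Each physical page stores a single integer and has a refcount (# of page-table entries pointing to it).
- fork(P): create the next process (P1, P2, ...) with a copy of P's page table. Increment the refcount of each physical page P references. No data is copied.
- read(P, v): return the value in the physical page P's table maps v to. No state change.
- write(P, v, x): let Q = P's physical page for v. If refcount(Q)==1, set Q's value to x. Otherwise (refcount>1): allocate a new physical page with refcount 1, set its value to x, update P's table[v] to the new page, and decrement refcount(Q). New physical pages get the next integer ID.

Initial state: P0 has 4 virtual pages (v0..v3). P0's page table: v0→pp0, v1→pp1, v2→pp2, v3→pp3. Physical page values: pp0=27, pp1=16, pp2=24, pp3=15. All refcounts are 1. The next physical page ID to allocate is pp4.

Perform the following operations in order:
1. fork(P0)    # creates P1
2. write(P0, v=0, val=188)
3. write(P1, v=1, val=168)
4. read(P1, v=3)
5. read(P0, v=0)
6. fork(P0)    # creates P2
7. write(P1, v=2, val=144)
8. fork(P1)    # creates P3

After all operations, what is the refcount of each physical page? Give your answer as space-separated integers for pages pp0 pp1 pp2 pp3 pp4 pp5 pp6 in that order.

Answer: 2 2 2 4 2 2 2

Derivation:
Op 1: fork(P0) -> P1. 4 ppages; refcounts: pp0:2 pp1:2 pp2:2 pp3:2
Op 2: write(P0, v0, 188). refcount(pp0)=2>1 -> COPY to pp4. 5 ppages; refcounts: pp0:1 pp1:2 pp2:2 pp3:2 pp4:1
Op 3: write(P1, v1, 168). refcount(pp1)=2>1 -> COPY to pp5. 6 ppages; refcounts: pp0:1 pp1:1 pp2:2 pp3:2 pp4:1 pp5:1
Op 4: read(P1, v3) -> 15. No state change.
Op 5: read(P0, v0) -> 188. No state change.
Op 6: fork(P0) -> P2. 6 ppages; refcounts: pp0:1 pp1:2 pp2:3 pp3:3 pp4:2 pp5:1
Op 7: write(P1, v2, 144). refcount(pp2)=3>1 -> COPY to pp6. 7 ppages; refcounts: pp0:1 pp1:2 pp2:2 pp3:3 pp4:2 pp5:1 pp6:1
Op 8: fork(P1) -> P3. 7 ppages; refcounts: pp0:2 pp1:2 pp2:2 pp3:4 pp4:2 pp5:2 pp6:2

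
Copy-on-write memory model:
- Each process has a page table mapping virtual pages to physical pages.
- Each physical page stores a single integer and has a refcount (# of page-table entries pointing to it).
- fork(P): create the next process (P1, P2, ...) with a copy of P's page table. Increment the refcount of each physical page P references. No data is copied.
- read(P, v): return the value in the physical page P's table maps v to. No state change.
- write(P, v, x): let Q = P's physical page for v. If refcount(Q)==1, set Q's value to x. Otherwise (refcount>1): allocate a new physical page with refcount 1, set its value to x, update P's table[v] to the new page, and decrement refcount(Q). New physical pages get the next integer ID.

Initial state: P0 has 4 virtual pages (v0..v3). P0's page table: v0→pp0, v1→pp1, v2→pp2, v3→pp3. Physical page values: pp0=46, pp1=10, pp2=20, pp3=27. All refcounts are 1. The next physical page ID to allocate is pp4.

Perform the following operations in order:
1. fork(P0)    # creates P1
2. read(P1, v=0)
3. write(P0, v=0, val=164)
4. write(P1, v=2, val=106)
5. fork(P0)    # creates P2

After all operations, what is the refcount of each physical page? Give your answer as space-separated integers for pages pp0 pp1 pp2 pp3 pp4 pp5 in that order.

Answer: 1 3 2 3 2 1

Derivation:
Op 1: fork(P0) -> P1. 4 ppages; refcounts: pp0:2 pp1:2 pp2:2 pp3:2
Op 2: read(P1, v0) -> 46. No state change.
Op 3: write(P0, v0, 164). refcount(pp0)=2>1 -> COPY to pp4. 5 ppages; refcounts: pp0:1 pp1:2 pp2:2 pp3:2 pp4:1
Op 4: write(P1, v2, 106). refcount(pp2)=2>1 -> COPY to pp5. 6 ppages; refcounts: pp0:1 pp1:2 pp2:1 pp3:2 pp4:1 pp5:1
Op 5: fork(P0) -> P2. 6 ppages; refcounts: pp0:1 pp1:3 pp2:2 pp3:3 pp4:2 pp5:1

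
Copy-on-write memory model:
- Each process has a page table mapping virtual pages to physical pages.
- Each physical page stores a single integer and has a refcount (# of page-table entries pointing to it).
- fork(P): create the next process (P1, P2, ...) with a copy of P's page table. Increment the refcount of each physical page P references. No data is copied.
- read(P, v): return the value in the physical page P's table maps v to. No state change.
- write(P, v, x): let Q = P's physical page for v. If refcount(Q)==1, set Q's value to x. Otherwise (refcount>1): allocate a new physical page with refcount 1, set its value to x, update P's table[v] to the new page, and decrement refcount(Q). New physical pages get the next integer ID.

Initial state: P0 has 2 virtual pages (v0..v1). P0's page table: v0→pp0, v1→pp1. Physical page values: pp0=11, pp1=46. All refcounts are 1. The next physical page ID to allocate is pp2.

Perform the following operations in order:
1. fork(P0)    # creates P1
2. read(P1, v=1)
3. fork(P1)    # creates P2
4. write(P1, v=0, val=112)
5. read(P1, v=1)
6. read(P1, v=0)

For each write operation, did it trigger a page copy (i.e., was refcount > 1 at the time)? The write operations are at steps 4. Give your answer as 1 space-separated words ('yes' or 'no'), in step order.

Op 1: fork(P0) -> P1. 2 ppages; refcounts: pp0:2 pp1:2
Op 2: read(P1, v1) -> 46. No state change.
Op 3: fork(P1) -> P2. 2 ppages; refcounts: pp0:3 pp1:3
Op 4: write(P1, v0, 112). refcount(pp0)=3>1 -> COPY to pp2. 3 ppages; refcounts: pp0:2 pp1:3 pp2:1
Op 5: read(P1, v1) -> 46. No state change.
Op 6: read(P1, v0) -> 112. No state change.

yes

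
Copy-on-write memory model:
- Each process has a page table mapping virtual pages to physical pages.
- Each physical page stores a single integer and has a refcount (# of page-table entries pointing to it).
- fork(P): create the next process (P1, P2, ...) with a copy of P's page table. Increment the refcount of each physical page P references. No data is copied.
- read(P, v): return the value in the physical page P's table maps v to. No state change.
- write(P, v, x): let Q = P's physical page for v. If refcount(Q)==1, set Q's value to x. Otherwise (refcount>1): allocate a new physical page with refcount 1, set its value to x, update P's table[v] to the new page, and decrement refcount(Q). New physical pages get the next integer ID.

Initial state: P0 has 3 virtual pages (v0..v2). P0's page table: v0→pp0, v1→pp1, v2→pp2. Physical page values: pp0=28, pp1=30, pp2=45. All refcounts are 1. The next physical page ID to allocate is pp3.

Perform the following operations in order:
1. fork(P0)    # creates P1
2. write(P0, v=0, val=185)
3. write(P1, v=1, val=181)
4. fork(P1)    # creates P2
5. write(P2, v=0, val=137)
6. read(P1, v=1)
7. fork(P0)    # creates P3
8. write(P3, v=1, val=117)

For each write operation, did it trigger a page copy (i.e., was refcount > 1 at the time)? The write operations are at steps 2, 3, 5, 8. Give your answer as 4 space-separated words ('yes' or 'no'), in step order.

Op 1: fork(P0) -> P1. 3 ppages; refcounts: pp0:2 pp1:2 pp2:2
Op 2: write(P0, v0, 185). refcount(pp0)=2>1 -> COPY to pp3. 4 ppages; refcounts: pp0:1 pp1:2 pp2:2 pp3:1
Op 3: write(P1, v1, 181). refcount(pp1)=2>1 -> COPY to pp4. 5 ppages; refcounts: pp0:1 pp1:1 pp2:2 pp3:1 pp4:1
Op 4: fork(P1) -> P2. 5 ppages; refcounts: pp0:2 pp1:1 pp2:3 pp3:1 pp4:2
Op 5: write(P2, v0, 137). refcount(pp0)=2>1 -> COPY to pp5. 6 ppages; refcounts: pp0:1 pp1:1 pp2:3 pp3:1 pp4:2 pp5:1
Op 6: read(P1, v1) -> 181. No state change.
Op 7: fork(P0) -> P3. 6 ppages; refcounts: pp0:1 pp1:2 pp2:4 pp3:2 pp4:2 pp5:1
Op 8: write(P3, v1, 117). refcount(pp1)=2>1 -> COPY to pp6. 7 ppages; refcounts: pp0:1 pp1:1 pp2:4 pp3:2 pp4:2 pp5:1 pp6:1

yes yes yes yes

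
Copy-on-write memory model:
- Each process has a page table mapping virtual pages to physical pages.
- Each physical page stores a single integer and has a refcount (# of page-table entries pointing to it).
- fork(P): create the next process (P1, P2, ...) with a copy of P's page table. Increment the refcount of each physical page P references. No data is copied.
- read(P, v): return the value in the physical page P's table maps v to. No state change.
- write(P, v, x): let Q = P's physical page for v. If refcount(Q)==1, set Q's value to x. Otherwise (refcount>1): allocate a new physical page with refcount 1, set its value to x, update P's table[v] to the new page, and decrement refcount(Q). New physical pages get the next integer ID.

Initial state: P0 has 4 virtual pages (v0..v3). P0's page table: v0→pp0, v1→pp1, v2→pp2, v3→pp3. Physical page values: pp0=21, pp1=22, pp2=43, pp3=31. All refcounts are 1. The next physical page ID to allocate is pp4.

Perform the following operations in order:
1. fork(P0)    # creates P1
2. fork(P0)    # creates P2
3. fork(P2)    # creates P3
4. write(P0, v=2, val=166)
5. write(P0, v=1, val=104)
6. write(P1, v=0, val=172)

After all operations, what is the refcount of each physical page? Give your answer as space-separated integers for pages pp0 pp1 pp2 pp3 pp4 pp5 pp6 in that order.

Answer: 3 3 3 4 1 1 1

Derivation:
Op 1: fork(P0) -> P1. 4 ppages; refcounts: pp0:2 pp1:2 pp2:2 pp3:2
Op 2: fork(P0) -> P2. 4 ppages; refcounts: pp0:3 pp1:3 pp2:3 pp3:3
Op 3: fork(P2) -> P3. 4 ppages; refcounts: pp0:4 pp1:4 pp2:4 pp3:4
Op 4: write(P0, v2, 166). refcount(pp2)=4>1 -> COPY to pp4. 5 ppages; refcounts: pp0:4 pp1:4 pp2:3 pp3:4 pp4:1
Op 5: write(P0, v1, 104). refcount(pp1)=4>1 -> COPY to pp5. 6 ppages; refcounts: pp0:4 pp1:3 pp2:3 pp3:4 pp4:1 pp5:1
Op 6: write(P1, v0, 172). refcount(pp0)=4>1 -> COPY to pp6. 7 ppages; refcounts: pp0:3 pp1:3 pp2:3 pp3:4 pp4:1 pp5:1 pp6:1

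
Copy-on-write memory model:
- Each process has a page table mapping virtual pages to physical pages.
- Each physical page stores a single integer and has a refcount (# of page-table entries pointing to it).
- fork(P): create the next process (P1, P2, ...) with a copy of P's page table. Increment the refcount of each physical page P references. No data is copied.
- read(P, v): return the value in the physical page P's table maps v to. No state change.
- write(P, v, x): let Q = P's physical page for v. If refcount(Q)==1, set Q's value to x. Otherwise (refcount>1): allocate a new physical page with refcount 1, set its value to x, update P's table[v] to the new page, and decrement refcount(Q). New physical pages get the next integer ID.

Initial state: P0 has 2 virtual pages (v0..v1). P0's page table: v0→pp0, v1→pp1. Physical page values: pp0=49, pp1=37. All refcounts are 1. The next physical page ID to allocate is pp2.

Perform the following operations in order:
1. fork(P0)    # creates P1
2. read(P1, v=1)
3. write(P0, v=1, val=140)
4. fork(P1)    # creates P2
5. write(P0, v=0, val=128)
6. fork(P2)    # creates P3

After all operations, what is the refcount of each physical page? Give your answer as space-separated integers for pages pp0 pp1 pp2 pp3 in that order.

Op 1: fork(P0) -> P1. 2 ppages; refcounts: pp0:2 pp1:2
Op 2: read(P1, v1) -> 37. No state change.
Op 3: write(P0, v1, 140). refcount(pp1)=2>1 -> COPY to pp2. 3 ppages; refcounts: pp0:2 pp1:1 pp2:1
Op 4: fork(P1) -> P2. 3 ppages; refcounts: pp0:3 pp1:2 pp2:1
Op 5: write(P0, v0, 128). refcount(pp0)=3>1 -> COPY to pp3. 4 ppages; refcounts: pp0:2 pp1:2 pp2:1 pp3:1
Op 6: fork(P2) -> P3. 4 ppages; refcounts: pp0:3 pp1:3 pp2:1 pp3:1

Answer: 3 3 1 1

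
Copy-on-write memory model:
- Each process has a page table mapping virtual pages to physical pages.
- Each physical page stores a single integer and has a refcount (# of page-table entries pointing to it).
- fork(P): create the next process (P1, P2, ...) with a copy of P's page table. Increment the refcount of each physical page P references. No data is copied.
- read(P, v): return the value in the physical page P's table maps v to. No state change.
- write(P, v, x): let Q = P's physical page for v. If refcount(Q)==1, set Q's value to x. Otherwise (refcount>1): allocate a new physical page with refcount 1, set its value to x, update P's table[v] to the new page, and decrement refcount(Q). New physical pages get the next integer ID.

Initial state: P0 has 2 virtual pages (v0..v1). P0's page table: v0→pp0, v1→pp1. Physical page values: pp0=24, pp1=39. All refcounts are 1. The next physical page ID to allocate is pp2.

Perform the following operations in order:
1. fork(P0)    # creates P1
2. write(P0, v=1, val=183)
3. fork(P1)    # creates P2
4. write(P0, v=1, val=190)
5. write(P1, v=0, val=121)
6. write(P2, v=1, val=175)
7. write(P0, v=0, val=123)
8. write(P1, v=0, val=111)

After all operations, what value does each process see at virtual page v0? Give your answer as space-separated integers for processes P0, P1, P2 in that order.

Op 1: fork(P0) -> P1. 2 ppages; refcounts: pp0:2 pp1:2
Op 2: write(P0, v1, 183). refcount(pp1)=2>1 -> COPY to pp2. 3 ppages; refcounts: pp0:2 pp1:1 pp2:1
Op 3: fork(P1) -> P2. 3 ppages; refcounts: pp0:3 pp1:2 pp2:1
Op 4: write(P0, v1, 190). refcount(pp2)=1 -> write in place. 3 ppages; refcounts: pp0:3 pp1:2 pp2:1
Op 5: write(P1, v0, 121). refcount(pp0)=3>1 -> COPY to pp3. 4 ppages; refcounts: pp0:2 pp1:2 pp2:1 pp3:1
Op 6: write(P2, v1, 175). refcount(pp1)=2>1 -> COPY to pp4. 5 ppages; refcounts: pp0:2 pp1:1 pp2:1 pp3:1 pp4:1
Op 7: write(P0, v0, 123). refcount(pp0)=2>1 -> COPY to pp5. 6 ppages; refcounts: pp0:1 pp1:1 pp2:1 pp3:1 pp4:1 pp5:1
Op 8: write(P1, v0, 111). refcount(pp3)=1 -> write in place. 6 ppages; refcounts: pp0:1 pp1:1 pp2:1 pp3:1 pp4:1 pp5:1
P0: v0 -> pp5 = 123
P1: v0 -> pp3 = 111
P2: v0 -> pp0 = 24

Answer: 123 111 24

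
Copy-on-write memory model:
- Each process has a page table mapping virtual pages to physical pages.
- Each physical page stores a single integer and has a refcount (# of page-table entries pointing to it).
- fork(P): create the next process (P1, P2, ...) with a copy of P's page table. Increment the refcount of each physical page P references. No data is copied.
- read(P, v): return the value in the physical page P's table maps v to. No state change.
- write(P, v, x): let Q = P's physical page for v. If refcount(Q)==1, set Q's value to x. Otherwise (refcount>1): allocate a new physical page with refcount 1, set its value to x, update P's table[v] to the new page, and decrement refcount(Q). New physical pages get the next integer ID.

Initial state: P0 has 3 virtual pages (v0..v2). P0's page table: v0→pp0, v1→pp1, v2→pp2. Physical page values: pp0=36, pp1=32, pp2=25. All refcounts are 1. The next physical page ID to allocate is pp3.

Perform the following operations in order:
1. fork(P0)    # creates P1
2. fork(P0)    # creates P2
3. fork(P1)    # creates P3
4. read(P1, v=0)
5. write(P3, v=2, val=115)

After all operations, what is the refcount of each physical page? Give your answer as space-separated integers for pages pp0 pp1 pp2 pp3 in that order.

Answer: 4 4 3 1

Derivation:
Op 1: fork(P0) -> P1. 3 ppages; refcounts: pp0:2 pp1:2 pp2:2
Op 2: fork(P0) -> P2. 3 ppages; refcounts: pp0:3 pp1:3 pp2:3
Op 3: fork(P1) -> P3. 3 ppages; refcounts: pp0:4 pp1:4 pp2:4
Op 4: read(P1, v0) -> 36. No state change.
Op 5: write(P3, v2, 115). refcount(pp2)=4>1 -> COPY to pp3. 4 ppages; refcounts: pp0:4 pp1:4 pp2:3 pp3:1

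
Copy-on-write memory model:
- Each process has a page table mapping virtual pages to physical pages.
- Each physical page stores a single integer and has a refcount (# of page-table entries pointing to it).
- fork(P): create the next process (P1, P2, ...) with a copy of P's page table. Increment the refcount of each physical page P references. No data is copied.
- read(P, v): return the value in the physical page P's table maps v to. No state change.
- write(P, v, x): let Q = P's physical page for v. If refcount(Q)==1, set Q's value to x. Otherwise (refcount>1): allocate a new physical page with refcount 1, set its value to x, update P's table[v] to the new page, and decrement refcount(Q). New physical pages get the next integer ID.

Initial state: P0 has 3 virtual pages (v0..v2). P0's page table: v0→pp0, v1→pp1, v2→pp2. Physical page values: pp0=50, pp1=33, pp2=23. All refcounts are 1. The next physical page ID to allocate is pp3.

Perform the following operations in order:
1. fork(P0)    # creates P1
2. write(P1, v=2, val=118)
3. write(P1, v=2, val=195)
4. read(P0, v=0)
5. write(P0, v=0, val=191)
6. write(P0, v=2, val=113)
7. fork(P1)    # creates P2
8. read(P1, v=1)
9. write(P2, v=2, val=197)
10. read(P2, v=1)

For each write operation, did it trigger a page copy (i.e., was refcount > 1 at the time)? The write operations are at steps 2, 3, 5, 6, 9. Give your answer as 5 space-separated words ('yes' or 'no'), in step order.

Op 1: fork(P0) -> P1. 3 ppages; refcounts: pp0:2 pp1:2 pp2:2
Op 2: write(P1, v2, 118). refcount(pp2)=2>1 -> COPY to pp3. 4 ppages; refcounts: pp0:2 pp1:2 pp2:1 pp3:1
Op 3: write(P1, v2, 195). refcount(pp3)=1 -> write in place. 4 ppages; refcounts: pp0:2 pp1:2 pp2:1 pp3:1
Op 4: read(P0, v0) -> 50. No state change.
Op 5: write(P0, v0, 191). refcount(pp0)=2>1 -> COPY to pp4. 5 ppages; refcounts: pp0:1 pp1:2 pp2:1 pp3:1 pp4:1
Op 6: write(P0, v2, 113). refcount(pp2)=1 -> write in place. 5 ppages; refcounts: pp0:1 pp1:2 pp2:1 pp3:1 pp4:1
Op 7: fork(P1) -> P2. 5 ppages; refcounts: pp0:2 pp1:3 pp2:1 pp3:2 pp4:1
Op 8: read(P1, v1) -> 33. No state change.
Op 9: write(P2, v2, 197). refcount(pp3)=2>1 -> COPY to pp5. 6 ppages; refcounts: pp0:2 pp1:3 pp2:1 pp3:1 pp4:1 pp5:1
Op 10: read(P2, v1) -> 33. No state change.

yes no yes no yes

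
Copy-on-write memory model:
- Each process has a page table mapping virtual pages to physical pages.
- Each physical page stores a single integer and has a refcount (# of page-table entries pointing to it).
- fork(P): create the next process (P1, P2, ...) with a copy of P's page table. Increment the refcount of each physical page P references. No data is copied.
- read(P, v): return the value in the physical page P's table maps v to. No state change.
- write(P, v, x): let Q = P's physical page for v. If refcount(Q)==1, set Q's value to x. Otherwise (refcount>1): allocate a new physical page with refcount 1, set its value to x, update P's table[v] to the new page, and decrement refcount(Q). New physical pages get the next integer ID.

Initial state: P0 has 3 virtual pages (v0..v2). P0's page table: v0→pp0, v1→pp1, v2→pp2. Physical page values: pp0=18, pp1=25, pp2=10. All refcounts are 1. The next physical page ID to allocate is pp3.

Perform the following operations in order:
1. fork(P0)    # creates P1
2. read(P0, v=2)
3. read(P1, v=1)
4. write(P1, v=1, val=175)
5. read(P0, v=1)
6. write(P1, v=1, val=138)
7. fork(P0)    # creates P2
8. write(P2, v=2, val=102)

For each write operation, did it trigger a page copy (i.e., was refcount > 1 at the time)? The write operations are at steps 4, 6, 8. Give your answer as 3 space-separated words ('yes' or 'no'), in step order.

Op 1: fork(P0) -> P1. 3 ppages; refcounts: pp0:2 pp1:2 pp2:2
Op 2: read(P0, v2) -> 10. No state change.
Op 3: read(P1, v1) -> 25. No state change.
Op 4: write(P1, v1, 175). refcount(pp1)=2>1 -> COPY to pp3. 4 ppages; refcounts: pp0:2 pp1:1 pp2:2 pp3:1
Op 5: read(P0, v1) -> 25. No state change.
Op 6: write(P1, v1, 138). refcount(pp3)=1 -> write in place. 4 ppages; refcounts: pp0:2 pp1:1 pp2:2 pp3:1
Op 7: fork(P0) -> P2. 4 ppages; refcounts: pp0:3 pp1:2 pp2:3 pp3:1
Op 8: write(P2, v2, 102). refcount(pp2)=3>1 -> COPY to pp4. 5 ppages; refcounts: pp0:3 pp1:2 pp2:2 pp3:1 pp4:1

yes no yes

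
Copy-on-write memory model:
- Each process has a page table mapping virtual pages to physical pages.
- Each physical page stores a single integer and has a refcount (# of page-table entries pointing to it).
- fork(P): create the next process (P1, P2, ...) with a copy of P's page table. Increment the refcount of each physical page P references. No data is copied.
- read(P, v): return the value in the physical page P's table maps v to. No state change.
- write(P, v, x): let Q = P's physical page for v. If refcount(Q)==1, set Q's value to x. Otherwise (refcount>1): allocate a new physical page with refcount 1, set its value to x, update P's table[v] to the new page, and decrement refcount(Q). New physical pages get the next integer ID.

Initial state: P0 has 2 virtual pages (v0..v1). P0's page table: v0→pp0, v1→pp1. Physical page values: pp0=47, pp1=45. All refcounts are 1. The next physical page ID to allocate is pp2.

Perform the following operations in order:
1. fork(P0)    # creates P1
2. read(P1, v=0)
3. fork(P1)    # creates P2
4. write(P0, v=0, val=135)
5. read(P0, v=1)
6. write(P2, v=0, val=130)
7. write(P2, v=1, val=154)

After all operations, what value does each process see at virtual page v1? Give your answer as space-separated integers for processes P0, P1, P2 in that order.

Op 1: fork(P0) -> P1. 2 ppages; refcounts: pp0:2 pp1:2
Op 2: read(P1, v0) -> 47. No state change.
Op 3: fork(P1) -> P2. 2 ppages; refcounts: pp0:3 pp1:3
Op 4: write(P0, v0, 135). refcount(pp0)=3>1 -> COPY to pp2. 3 ppages; refcounts: pp0:2 pp1:3 pp2:1
Op 5: read(P0, v1) -> 45. No state change.
Op 6: write(P2, v0, 130). refcount(pp0)=2>1 -> COPY to pp3. 4 ppages; refcounts: pp0:1 pp1:3 pp2:1 pp3:1
Op 7: write(P2, v1, 154). refcount(pp1)=3>1 -> COPY to pp4. 5 ppages; refcounts: pp0:1 pp1:2 pp2:1 pp3:1 pp4:1
P0: v1 -> pp1 = 45
P1: v1 -> pp1 = 45
P2: v1 -> pp4 = 154

Answer: 45 45 154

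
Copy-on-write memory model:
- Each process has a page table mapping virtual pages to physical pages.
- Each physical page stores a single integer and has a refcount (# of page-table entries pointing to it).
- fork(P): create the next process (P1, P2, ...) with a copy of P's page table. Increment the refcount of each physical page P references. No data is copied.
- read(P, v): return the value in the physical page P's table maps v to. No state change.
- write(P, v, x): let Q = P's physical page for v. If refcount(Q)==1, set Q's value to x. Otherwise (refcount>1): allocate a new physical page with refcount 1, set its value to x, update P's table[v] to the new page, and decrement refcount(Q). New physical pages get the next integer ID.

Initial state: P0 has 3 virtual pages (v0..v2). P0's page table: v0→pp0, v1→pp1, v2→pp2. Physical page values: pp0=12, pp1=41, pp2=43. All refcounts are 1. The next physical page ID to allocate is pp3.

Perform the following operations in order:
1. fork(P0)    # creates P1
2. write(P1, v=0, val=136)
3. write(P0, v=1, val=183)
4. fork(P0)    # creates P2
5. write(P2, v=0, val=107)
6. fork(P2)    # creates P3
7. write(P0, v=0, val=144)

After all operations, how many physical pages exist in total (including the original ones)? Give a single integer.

Answer: 6

Derivation:
Op 1: fork(P0) -> P1. 3 ppages; refcounts: pp0:2 pp1:2 pp2:2
Op 2: write(P1, v0, 136). refcount(pp0)=2>1 -> COPY to pp3. 4 ppages; refcounts: pp0:1 pp1:2 pp2:2 pp3:1
Op 3: write(P0, v1, 183). refcount(pp1)=2>1 -> COPY to pp4. 5 ppages; refcounts: pp0:1 pp1:1 pp2:2 pp3:1 pp4:1
Op 4: fork(P0) -> P2. 5 ppages; refcounts: pp0:2 pp1:1 pp2:3 pp3:1 pp4:2
Op 5: write(P2, v0, 107). refcount(pp0)=2>1 -> COPY to pp5. 6 ppages; refcounts: pp0:1 pp1:1 pp2:3 pp3:1 pp4:2 pp5:1
Op 6: fork(P2) -> P3. 6 ppages; refcounts: pp0:1 pp1:1 pp2:4 pp3:1 pp4:3 pp5:2
Op 7: write(P0, v0, 144). refcount(pp0)=1 -> write in place. 6 ppages; refcounts: pp0:1 pp1:1 pp2:4 pp3:1 pp4:3 pp5:2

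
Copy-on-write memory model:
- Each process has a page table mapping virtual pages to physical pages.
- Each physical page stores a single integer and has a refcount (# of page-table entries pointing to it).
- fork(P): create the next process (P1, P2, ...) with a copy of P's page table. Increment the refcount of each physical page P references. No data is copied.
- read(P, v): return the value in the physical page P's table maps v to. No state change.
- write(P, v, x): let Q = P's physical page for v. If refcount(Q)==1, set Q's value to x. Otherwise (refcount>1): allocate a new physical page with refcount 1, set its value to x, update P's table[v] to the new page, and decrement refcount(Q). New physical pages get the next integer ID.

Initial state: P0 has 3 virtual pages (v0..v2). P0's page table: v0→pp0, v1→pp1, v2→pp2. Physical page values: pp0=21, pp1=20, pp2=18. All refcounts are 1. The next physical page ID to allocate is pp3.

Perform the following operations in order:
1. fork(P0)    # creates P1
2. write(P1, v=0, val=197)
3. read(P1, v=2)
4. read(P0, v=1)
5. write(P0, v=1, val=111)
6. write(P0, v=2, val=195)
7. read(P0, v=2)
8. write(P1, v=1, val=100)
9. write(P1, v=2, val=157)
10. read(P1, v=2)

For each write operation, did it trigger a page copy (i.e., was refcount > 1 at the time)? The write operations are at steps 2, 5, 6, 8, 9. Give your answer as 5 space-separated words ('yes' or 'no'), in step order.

Op 1: fork(P0) -> P1. 3 ppages; refcounts: pp0:2 pp1:2 pp2:2
Op 2: write(P1, v0, 197). refcount(pp0)=2>1 -> COPY to pp3. 4 ppages; refcounts: pp0:1 pp1:2 pp2:2 pp3:1
Op 3: read(P1, v2) -> 18. No state change.
Op 4: read(P0, v1) -> 20. No state change.
Op 5: write(P0, v1, 111). refcount(pp1)=2>1 -> COPY to pp4. 5 ppages; refcounts: pp0:1 pp1:1 pp2:2 pp3:1 pp4:1
Op 6: write(P0, v2, 195). refcount(pp2)=2>1 -> COPY to pp5. 6 ppages; refcounts: pp0:1 pp1:1 pp2:1 pp3:1 pp4:1 pp5:1
Op 7: read(P0, v2) -> 195. No state change.
Op 8: write(P1, v1, 100). refcount(pp1)=1 -> write in place. 6 ppages; refcounts: pp0:1 pp1:1 pp2:1 pp3:1 pp4:1 pp5:1
Op 9: write(P1, v2, 157). refcount(pp2)=1 -> write in place. 6 ppages; refcounts: pp0:1 pp1:1 pp2:1 pp3:1 pp4:1 pp5:1
Op 10: read(P1, v2) -> 157. No state change.

yes yes yes no no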